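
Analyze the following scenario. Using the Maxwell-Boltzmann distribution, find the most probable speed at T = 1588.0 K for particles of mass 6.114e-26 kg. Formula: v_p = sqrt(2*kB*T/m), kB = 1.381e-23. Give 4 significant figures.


Step 1: Numerator = 2*kB*T = 2*1.381e-23*1588.0 = 4.386e-20
Step 2: Ratio = 4.386e-20 / 6.114e-26 = 7.174e+05
Step 3: v_p = sqrt(7.174e+05) = 847 m/s

847


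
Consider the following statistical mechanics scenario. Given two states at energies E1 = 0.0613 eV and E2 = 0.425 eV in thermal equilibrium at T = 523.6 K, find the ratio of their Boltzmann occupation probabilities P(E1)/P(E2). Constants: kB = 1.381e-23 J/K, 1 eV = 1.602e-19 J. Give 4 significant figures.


Step 1: Compute energy difference dE = E1 - E2 = 0.0613 - 0.425 = -0.3637 eV
Step 2: Convert to Joules: dE_J = -0.3637 * 1.602e-19 = -5.826e-20 J
Step 3: Compute exponent = -dE_J / (kB * T) = -(-5.826e-20) / (1.381e-23 * 523.6) = 8.058
Step 4: P(E1)/P(E2) = exp(8.058) = 3158

3158


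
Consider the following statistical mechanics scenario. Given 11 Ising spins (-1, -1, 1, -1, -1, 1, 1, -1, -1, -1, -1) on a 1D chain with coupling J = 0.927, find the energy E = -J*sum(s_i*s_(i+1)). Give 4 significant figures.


Step 1: Nearest-neighbor products: 1, -1, -1, 1, -1, 1, -1, 1, 1, 1
Step 2: Sum of products = 2
Step 3: E = -0.927 * 2 = -1.854

-1.854


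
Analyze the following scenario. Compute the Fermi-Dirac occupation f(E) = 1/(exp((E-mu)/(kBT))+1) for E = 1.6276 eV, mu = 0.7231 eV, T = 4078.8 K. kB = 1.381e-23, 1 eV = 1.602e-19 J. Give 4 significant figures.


Step 1: (E - mu) = 1.6276 - 0.7231 = 0.9045 eV
Step 2: Convert: (E-mu)*eV = 1.449e-19 J
Step 3: x = (E-mu)*eV/(kB*T) = 2.572
Step 4: f = 1/(exp(2.572)+1) = 0.07093

0.07093


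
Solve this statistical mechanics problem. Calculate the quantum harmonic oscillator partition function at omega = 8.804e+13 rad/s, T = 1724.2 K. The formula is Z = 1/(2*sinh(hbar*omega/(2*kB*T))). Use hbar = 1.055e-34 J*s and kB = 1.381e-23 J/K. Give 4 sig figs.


Step 1: Compute x = hbar*omega/(kB*T) = 1.055e-34*8.804e+13/(1.381e-23*1724.2) = 0.3901
Step 2: x/2 = 0.195
Step 3: sinh(x/2) = 0.1963
Step 4: Z = 1/(2*0.1963) = 2.547

2.547


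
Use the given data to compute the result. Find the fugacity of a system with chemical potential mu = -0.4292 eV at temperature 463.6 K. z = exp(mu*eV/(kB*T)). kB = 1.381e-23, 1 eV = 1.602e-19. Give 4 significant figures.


Step 1: Convert mu to Joules: -0.4292*1.602e-19 = -6.876e-20 J
Step 2: kB*T = 1.381e-23*463.6 = 6.402e-21 J
Step 3: mu/(kB*T) = -10.74
Step 4: z = exp(-10.74) = 2.167e-05

2.167e-05


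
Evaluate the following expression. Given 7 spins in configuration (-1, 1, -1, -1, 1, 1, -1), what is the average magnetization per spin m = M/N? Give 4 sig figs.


Step 1: Count up spins (+1): 3, down spins (-1): 4
Step 2: Total magnetization M = 3 - 4 = -1
Step 3: m = M/N = -1/7 = -0.1429

-0.1429


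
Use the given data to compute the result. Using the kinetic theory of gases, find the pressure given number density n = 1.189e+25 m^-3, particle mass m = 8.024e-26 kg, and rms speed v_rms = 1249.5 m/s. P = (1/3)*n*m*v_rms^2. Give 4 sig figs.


Step 1: v_rms^2 = 1249.5^2 = 1.561e+06
Step 2: n*m = 1.189e+25*8.024e-26 = 0.9541
Step 3: P = (1/3)*0.9541*1.561e+06 = 4.965e+05 Pa

4.965e+05


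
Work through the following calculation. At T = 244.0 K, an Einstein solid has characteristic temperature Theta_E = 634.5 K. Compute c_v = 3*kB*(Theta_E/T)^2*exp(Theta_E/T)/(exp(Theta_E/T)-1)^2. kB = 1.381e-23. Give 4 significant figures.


Step 1: x = Theta_E/T = 634.5/244.0 = 2.6
Step 2: x^2 = 6.762
Step 3: exp(x) = 13.47
Step 4: c_v = 3*1.381e-23*6.762*13.47/(13.47-1)^2 = 2.427e-23

2.427e-23


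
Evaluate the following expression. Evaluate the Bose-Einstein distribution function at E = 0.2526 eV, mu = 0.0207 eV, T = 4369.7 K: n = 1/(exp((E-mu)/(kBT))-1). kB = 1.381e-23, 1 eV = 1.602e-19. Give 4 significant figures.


Step 1: (E - mu) = 0.2319 eV
Step 2: x = (E-mu)*eV/(kB*T) = 0.2319*1.602e-19/(1.381e-23*4369.7) = 0.6156
Step 3: exp(x) = 1.851
Step 4: n = 1/(exp(x)-1) = 1.175

1.175


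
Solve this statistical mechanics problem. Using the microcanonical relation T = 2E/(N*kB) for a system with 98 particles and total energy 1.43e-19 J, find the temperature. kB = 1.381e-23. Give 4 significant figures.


Step 1: Numerator = 2*E = 2*1.43e-19 = 2.86e-19 J
Step 2: Denominator = N*kB = 98*1.381e-23 = 1.353e-21
Step 3: T = 2.86e-19 / 1.353e-21 = 211.3 K

211.3


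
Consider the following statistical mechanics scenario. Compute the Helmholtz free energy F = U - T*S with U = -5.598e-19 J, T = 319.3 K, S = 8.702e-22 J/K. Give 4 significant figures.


Step 1: T*S = 319.3 * 8.702e-22 = 2.779e-19 J
Step 2: F = U - T*S = -5.598e-19 - 2.779e-19
Step 3: F = -8.377e-19 J

-8.377e-19


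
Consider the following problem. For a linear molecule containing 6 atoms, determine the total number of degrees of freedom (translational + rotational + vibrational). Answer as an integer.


Step 1: Translational DOF = 3
Step 2: Rotational DOF (linear) = 2
Step 3: Vibrational DOF = 3*6 - 5 = 13
Step 4: Total = 3 + 2 + 13 = 18

18


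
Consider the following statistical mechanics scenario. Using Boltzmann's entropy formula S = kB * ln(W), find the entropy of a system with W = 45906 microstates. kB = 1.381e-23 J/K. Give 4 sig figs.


Step 1: ln(W) = ln(45906) = 10.73
Step 2: S = kB * ln(W) = 1.381e-23 * 10.73
Step 3: S = 1.482e-22 J/K

1.482e-22


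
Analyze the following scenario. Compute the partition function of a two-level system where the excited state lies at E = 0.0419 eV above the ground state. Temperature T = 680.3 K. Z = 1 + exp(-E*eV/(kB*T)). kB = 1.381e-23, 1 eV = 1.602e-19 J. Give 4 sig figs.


Step 1: Compute beta*E = E*eV/(kB*T) = 0.0419*1.602e-19/(1.381e-23*680.3) = 0.7145
Step 2: exp(-beta*E) = exp(-0.7145) = 0.4895
Step 3: Z = 1 + 0.4895 = 1.489

1.489


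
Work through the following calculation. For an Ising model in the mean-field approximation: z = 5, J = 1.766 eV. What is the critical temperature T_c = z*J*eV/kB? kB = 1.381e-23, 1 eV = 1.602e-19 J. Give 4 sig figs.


Step 1: z*J = 5*1.766 = 8.83 eV
Step 2: Convert to Joules: 8.83*1.602e-19 = 1.415e-18 J
Step 3: T_c = 1.415e-18 / 1.381e-23 = 1.024e+05 K

1.024e+05


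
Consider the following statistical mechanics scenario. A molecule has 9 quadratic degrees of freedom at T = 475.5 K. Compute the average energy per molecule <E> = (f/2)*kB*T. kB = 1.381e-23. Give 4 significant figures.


Step 1: f/2 = 9/2 = 4.5
Step 2: kB*T = 1.381e-23 * 475.5 = 6.567e-21
Step 3: <E> = 4.5 * 6.567e-21 = 2.955e-20 J

2.955e-20


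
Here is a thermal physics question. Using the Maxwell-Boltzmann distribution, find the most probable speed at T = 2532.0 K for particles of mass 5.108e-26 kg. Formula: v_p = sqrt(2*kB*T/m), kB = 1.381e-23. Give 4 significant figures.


Step 1: Numerator = 2*kB*T = 2*1.381e-23*2532.0 = 6.993e-20
Step 2: Ratio = 6.993e-20 / 5.108e-26 = 1.369e+06
Step 3: v_p = sqrt(1.369e+06) = 1170 m/s

1170


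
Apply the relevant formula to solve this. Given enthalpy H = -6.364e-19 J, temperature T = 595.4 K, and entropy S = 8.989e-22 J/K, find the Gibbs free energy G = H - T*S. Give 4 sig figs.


Step 1: T*S = 595.4 * 8.989e-22 = 5.352e-19 J
Step 2: G = H - T*S = -6.364e-19 - 5.352e-19
Step 3: G = -1.172e-18 J

-1.172e-18


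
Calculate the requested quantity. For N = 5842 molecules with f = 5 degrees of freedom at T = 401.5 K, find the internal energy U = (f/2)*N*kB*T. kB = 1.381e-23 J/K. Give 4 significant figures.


Step 1: f/2 = 5/2 = 2.5
Step 2: N*kB*T = 5842*1.381e-23*401.5 = 3.239e-17
Step 3: U = 2.5 * 3.239e-17 = 8.098e-17 J

8.098e-17


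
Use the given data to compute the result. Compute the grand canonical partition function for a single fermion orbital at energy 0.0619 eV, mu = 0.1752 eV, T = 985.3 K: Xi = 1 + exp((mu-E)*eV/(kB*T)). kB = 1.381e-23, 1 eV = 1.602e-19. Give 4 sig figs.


Step 1: (mu - E) = 0.1752 - 0.0619 = 0.1133 eV
Step 2: x = (mu-E)*eV/(kB*T) = 0.1133*1.602e-19/(1.381e-23*985.3) = 1.334
Step 3: exp(x) = 3.796
Step 4: Xi = 1 + 3.796 = 4.796

4.796


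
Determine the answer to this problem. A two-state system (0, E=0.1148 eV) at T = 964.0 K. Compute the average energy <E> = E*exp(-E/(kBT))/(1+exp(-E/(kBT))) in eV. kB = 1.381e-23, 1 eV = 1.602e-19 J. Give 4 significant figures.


Step 1: beta*E = 0.1148*1.602e-19/(1.381e-23*964.0) = 1.381
Step 2: exp(-beta*E) = 0.2512
Step 3: <E> = 0.1148*0.2512/(1+0.2512) = 0.02305 eV

0.02305


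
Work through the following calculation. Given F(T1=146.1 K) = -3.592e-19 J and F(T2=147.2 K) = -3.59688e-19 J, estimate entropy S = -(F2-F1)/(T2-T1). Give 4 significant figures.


Step 1: dF = F2 - F1 = -3.59688e-19 - (-3.592e-19) = -4.88e-22 J
Step 2: dT = T2 - T1 = 147.2 - 146.1 = 1.1 K
Step 3: S = -dF/dT = -(-4.88e-22)/1.1 = 4.436e-22 J/K

4.436e-22


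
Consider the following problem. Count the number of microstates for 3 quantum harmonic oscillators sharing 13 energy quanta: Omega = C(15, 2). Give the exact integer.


Step 1: Use binomial coefficient C(15, 2)
Step 2: Numerator = 15! / 13!
Step 3: Denominator = 2!
Step 4: Omega = 105

105


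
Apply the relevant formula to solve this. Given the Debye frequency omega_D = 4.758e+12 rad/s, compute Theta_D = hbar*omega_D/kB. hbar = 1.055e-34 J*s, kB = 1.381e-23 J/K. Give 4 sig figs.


Step 1: hbar*omega_D = 1.055e-34 * 4.758e+12 = 5.02e-22 J
Step 2: Theta_D = 5.02e-22 / 1.381e-23
Step 3: Theta_D = 36.35 K

36.35


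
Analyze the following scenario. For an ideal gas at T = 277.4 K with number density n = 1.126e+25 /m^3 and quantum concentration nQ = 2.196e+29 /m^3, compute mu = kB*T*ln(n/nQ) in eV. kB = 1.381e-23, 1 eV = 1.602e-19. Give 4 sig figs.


Step 1: n/nQ = 1.126e+25/2.196e+29 = 5.128e-05
Step 2: ln(n/nQ) = -9.878
Step 3: mu = kB*T*ln(n/nQ) = 3.831e-21*-9.878 = -3.784e-20 J
Step 4: Convert to eV: -3.784e-20/1.602e-19 = -0.2362 eV

-0.2362


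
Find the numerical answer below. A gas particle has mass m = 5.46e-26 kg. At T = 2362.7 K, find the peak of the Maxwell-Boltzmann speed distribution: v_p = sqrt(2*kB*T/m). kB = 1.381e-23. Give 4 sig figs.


Step 1: Numerator = 2*kB*T = 2*1.381e-23*2362.7 = 6.526e-20
Step 2: Ratio = 6.526e-20 / 5.46e-26 = 1.195e+06
Step 3: v_p = sqrt(1.195e+06) = 1093 m/s

1093


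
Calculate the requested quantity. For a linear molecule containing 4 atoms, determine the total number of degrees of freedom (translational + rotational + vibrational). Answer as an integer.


Step 1: Translational DOF = 3
Step 2: Rotational DOF (linear) = 2
Step 3: Vibrational DOF = 3*4 - 5 = 7
Step 4: Total = 3 + 2 + 7 = 12

12


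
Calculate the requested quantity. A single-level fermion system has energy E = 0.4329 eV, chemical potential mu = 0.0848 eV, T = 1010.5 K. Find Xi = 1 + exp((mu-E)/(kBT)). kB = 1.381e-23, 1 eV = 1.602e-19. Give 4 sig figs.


Step 1: (mu - E) = 0.0848 - 0.4329 = -0.3481 eV
Step 2: x = (mu-E)*eV/(kB*T) = -0.3481*1.602e-19/(1.381e-23*1010.5) = -3.996
Step 3: exp(x) = 0.01839
Step 4: Xi = 1 + 0.01839 = 1.018

1.018


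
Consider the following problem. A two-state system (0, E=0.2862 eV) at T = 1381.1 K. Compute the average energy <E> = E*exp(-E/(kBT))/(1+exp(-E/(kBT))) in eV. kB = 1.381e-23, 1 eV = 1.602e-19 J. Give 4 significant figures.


Step 1: beta*E = 0.2862*1.602e-19/(1.381e-23*1381.1) = 2.404
Step 2: exp(-beta*E) = 0.09037
Step 3: <E> = 0.2862*0.09037/(1+0.09037) = 0.02372 eV

0.02372


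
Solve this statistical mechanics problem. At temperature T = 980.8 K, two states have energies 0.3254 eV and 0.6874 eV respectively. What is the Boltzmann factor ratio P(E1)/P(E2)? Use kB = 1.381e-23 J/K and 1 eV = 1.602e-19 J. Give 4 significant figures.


Step 1: Compute energy difference dE = E1 - E2 = 0.3254 - 0.6874 = -0.362 eV
Step 2: Convert to Joules: dE_J = -0.362 * 1.602e-19 = -5.799e-20 J
Step 3: Compute exponent = -dE_J / (kB * T) = -(-5.799e-20) / (1.381e-23 * 980.8) = 4.282
Step 4: P(E1)/P(E2) = exp(4.282) = 72.35

72.35


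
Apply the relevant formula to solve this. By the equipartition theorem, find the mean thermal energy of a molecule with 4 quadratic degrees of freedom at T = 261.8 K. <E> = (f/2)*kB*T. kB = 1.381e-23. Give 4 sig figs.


Step 1: f/2 = 4/2 = 2
Step 2: kB*T = 1.381e-23 * 261.8 = 3.615e-21
Step 3: <E> = 2 * 3.615e-21 = 7.231e-21 J

7.231e-21


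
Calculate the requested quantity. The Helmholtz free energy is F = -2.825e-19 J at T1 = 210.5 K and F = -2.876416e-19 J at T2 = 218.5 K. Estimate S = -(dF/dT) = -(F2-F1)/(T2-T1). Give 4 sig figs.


Step 1: dF = F2 - F1 = -2.876416e-19 - (-2.825e-19) = -5.1416e-21 J
Step 2: dT = T2 - T1 = 218.5 - 210.5 = 8 K
Step 3: S = -dF/dT = -(-5.1416e-21)/8 = 6.427e-22 J/K

6.427e-22


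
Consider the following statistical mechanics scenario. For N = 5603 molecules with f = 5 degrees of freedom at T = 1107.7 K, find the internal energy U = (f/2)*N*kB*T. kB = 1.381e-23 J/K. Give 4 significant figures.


Step 1: f/2 = 5/2 = 2.5
Step 2: N*kB*T = 5603*1.381e-23*1107.7 = 8.571e-17
Step 3: U = 2.5 * 8.571e-17 = 2.143e-16 J

2.143e-16


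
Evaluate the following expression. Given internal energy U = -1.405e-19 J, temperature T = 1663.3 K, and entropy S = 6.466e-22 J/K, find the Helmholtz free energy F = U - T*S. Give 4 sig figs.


Step 1: T*S = 1663.3 * 6.466e-22 = 1.075e-18 J
Step 2: F = U - T*S = -1.405e-19 - 1.075e-18
Step 3: F = -1.216e-18 J

-1.216e-18


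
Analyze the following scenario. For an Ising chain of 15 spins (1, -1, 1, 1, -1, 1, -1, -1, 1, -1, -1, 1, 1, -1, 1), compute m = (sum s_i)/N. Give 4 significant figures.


Step 1: Count up spins (+1): 8, down spins (-1): 7
Step 2: Total magnetization M = 8 - 7 = 1
Step 3: m = M/N = 1/15 = 0.06667

0.06667


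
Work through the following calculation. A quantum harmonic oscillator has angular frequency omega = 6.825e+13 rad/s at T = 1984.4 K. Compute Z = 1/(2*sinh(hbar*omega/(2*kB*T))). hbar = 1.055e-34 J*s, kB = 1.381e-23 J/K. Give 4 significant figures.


Step 1: Compute x = hbar*omega/(kB*T) = 1.055e-34*6.825e+13/(1.381e-23*1984.4) = 0.2627
Step 2: x/2 = 0.1314
Step 3: sinh(x/2) = 0.1318
Step 4: Z = 1/(2*0.1318) = 3.795

3.795


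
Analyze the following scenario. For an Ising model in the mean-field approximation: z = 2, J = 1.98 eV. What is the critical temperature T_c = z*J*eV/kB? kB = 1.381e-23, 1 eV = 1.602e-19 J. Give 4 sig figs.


Step 1: z*J = 2*1.98 = 3.96 eV
Step 2: Convert to Joules: 3.96*1.602e-19 = 6.344e-19 J
Step 3: T_c = 6.344e-19 / 1.381e-23 = 4.594e+04 K

4.594e+04


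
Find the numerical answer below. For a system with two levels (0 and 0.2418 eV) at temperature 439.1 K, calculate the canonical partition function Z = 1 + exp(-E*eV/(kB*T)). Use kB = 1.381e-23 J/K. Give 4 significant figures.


Step 1: Compute beta*E = E*eV/(kB*T) = 0.2418*1.602e-19/(1.381e-23*439.1) = 6.388
Step 2: exp(-beta*E) = exp(-6.388) = 0.001682
Step 3: Z = 1 + 0.001682 = 1.002

1.002


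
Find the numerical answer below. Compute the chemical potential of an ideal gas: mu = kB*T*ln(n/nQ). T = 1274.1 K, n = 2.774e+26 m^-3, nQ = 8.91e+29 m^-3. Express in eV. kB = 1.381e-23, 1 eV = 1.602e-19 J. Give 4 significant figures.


Step 1: n/nQ = 2.774e+26/8.91e+29 = 0.0003113
Step 2: ln(n/nQ) = -8.075
Step 3: mu = kB*T*ln(n/nQ) = 1.76e-20*-8.075 = -1.421e-19 J
Step 4: Convert to eV: -1.421e-19/1.602e-19 = -0.8869 eV

-0.8869


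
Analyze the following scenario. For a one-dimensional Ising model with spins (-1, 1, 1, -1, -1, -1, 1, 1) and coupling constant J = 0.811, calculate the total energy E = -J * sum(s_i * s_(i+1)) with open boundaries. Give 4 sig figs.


Step 1: Nearest-neighbor products: -1, 1, -1, 1, 1, -1, 1
Step 2: Sum of products = 1
Step 3: E = -0.811 * 1 = -0.811

-0.811


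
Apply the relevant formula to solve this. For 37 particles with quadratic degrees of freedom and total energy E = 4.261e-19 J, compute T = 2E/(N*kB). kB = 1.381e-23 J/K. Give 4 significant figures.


Step 1: Numerator = 2*E = 2*4.261e-19 = 8.522e-19 J
Step 2: Denominator = N*kB = 37*1.381e-23 = 5.11e-22
Step 3: T = 8.522e-19 / 5.11e-22 = 1668 K

1668


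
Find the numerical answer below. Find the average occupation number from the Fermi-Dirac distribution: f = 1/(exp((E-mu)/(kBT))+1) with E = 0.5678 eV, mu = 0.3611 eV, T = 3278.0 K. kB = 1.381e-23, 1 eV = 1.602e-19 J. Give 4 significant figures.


Step 1: (E - mu) = 0.5678 - 0.3611 = 0.2067 eV
Step 2: Convert: (E-mu)*eV = 3.311e-20 J
Step 3: x = (E-mu)*eV/(kB*T) = 0.7315
Step 4: f = 1/(exp(0.7315)+1) = 0.3249

0.3249


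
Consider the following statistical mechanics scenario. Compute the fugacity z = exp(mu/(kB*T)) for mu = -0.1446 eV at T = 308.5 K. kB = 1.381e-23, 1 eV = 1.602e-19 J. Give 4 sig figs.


Step 1: Convert mu to Joules: -0.1446*1.602e-19 = -2.316e-20 J
Step 2: kB*T = 1.381e-23*308.5 = 4.26e-21 J
Step 3: mu/(kB*T) = -5.437
Step 4: z = exp(-5.437) = 0.004351

0.004351


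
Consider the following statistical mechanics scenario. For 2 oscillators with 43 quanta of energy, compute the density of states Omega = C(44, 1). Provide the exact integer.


Step 1: Use binomial coefficient C(44, 1)
Step 2: Numerator = 44! / 43!
Step 3: Denominator = 1!
Step 4: Omega = 44

44


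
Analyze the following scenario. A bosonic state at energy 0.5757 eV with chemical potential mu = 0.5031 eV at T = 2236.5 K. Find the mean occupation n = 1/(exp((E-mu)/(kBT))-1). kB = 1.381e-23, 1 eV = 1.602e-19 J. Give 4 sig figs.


Step 1: (E - mu) = 0.0726 eV
Step 2: x = (E-mu)*eV/(kB*T) = 0.0726*1.602e-19/(1.381e-23*2236.5) = 0.3766
Step 3: exp(x) = 1.457
Step 4: n = 1/(exp(x)-1) = 2.187

2.187


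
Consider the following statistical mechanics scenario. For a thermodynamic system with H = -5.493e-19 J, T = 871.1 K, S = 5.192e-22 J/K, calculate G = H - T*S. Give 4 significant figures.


Step 1: T*S = 871.1 * 5.192e-22 = 4.523e-19 J
Step 2: G = H - T*S = -5.493e-19 - 4.523e-19
Step 3: G = -1.002e-18 J

-1.002e-18


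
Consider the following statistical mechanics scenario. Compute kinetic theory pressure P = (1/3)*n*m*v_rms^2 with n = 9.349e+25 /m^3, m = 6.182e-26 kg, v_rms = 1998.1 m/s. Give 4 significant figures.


Step 1: v_rms^2 = 1998.1^2 = 3.992e+06
Step 2: n*m = 9.349e+25*6.182e-26 = 5.78
Step 3: P = (1/3)*5.78*3.992e+06 = 7.691e+06 Pa

7.691e+06


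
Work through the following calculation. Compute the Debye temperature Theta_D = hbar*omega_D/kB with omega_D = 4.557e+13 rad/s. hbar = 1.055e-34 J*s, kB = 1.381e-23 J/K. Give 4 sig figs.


Step 1: hbar*omega_D = 1.055e-34 * 4.557e+13 = 4.808e-21 J
Step 2: Theta_D = 4.808e-21 / 1.381e-23
Step 3: Theta_D = 348.1 K

348.1


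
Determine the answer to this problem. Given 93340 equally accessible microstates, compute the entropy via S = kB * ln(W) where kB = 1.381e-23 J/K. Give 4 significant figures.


Step 1: ln(W) = ln(93340) = 11.44
Step 2: S = kB * ln(W) = 1.381e-23 * 11.44
Step 3: S = 1.58e-22 J/K

1.58e-22


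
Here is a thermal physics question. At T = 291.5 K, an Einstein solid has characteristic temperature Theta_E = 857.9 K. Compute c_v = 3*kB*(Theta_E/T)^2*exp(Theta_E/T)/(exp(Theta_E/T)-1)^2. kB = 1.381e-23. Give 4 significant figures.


Step 1: x = Theta_E/T = 857.9/291.5 = 2.943
Step 2: x^2 = 8.662
Step 3: exp(x) = 18.97
Step 4: c_v = 3*1.381e-23*8.662*18.97/(18.97-1)^2 = 2.108e-23

2.108e-23


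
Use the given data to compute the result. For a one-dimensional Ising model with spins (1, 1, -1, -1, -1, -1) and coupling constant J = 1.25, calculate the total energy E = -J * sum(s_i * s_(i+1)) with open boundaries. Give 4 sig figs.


Step 1: Nearest-neighbor products: 1, -1, 1, 1, 1
Step 2: Sum of products = 3
Step 3: E = -1.25 * 3 = -3.75

-3.75


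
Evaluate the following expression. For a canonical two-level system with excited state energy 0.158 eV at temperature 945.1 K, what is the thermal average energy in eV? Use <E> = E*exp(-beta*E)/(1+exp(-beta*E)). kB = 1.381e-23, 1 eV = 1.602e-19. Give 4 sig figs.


Step 1: beta*E = 0.158*1.602e-19/(1.381e-23*945.1) = 1.939
Step 2: exp(-beta*E) = 0.1438
Step 3: <E> = 0.158*0.1438/(1+0.1438) = 0.01986 eV

0.01986


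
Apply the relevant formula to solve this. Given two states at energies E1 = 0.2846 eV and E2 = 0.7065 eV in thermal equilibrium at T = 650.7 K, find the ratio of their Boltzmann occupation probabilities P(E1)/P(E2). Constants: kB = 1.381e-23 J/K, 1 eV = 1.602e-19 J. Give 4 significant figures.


Step 1: Compute energy difference dE = E1 - E2 = 0.2846 - 0.7065 = -0.4219 eV
Step 2: Convert to Joules: dE_J = -0.4219 * 1.602e-19 = -6.759e-20 J
Step 3: Compute exponent = -dE_J / (kB * T) = -(-6.759e-20) / (1.381e-23 * 650.7) = 7.521
Step 4: P(E1)/P(E2) = exp(7.521) = 1847

1847


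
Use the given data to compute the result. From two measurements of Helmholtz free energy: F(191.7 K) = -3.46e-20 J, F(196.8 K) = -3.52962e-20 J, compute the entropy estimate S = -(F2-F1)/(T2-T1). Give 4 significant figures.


Step 1: dF = F2 - F1 = -3.52962e-20 - (-3.46e-20) = -6.962e-22 J
Step 2: dT = T2 - T1 = 196.8 - 191.7 = 5.1 K
Step 3: S = -dF/dT = -(-6.962e-22)/5.1 = 1.365e-22 J/K

1.365e-22


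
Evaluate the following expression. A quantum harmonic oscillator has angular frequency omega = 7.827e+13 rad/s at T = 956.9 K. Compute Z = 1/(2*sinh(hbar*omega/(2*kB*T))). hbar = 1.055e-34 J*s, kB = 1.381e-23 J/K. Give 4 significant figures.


Step 1: Compute x = hbar*omega/(kB*T) = 1.055e-34*7.827e+13/(1.381e-23*956.9) = 0.6249
Step 2: x/2 = 0.3124
Step 3: sinh(x/2) = 0.3175
Step 4: Z = 1/(2*0.3175) = 1.575

1.575


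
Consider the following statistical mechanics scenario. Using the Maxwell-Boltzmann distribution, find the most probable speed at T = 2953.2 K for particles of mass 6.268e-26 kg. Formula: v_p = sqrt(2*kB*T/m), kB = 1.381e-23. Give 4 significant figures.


Step 1: Numerator = 2*kB*T = 2*1.381e-23*2953.2 = 8.157e-20
Step 2: Ratio = 8.157e-20 / 6.268e-26 = 1.301e+06
Step 3: v_p = sqrt(1.301e+06) = 1141 m/s

1141


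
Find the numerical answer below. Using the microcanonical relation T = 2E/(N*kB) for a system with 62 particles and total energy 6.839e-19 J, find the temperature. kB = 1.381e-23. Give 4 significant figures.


Step 1: Numerator = 2*E = 2*6.839e-19 = 1.368e-18 J
Step 2: Denominator = N*kB = 62*1.381e-23 = 8.562e-22
Step 3: T = 1.368e-18 / 8.562e-22 = 1597 K

1597


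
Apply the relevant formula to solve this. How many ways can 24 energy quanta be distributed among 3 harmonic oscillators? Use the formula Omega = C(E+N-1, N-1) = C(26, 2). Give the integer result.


Step 1: Use binomial coefficient C(26, 2)
Step 2: Numerator = 26! / 24!
Step 3: Denominator = 2!
Step 4: Omega = 325

325


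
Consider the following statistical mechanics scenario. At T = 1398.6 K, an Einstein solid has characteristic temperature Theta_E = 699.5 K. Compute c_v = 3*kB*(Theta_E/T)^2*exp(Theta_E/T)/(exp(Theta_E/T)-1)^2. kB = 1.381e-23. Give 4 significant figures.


Step 1: x = Theta_E/T = 699.5/1398.6 = 0.5001
Step 2: x^2 = 0.2501
Step 3: exp(x) = 1.649
Step 4: c_v = 3*1.381e-23*0.2501*1.649/(1.649-1)^2 = 4.058e-23

4.058e-23


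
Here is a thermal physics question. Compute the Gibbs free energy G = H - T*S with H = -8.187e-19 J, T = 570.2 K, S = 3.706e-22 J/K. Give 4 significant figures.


Step 1: T*S = 570.2 * 3.706e-22 = 2.113e-19 J
Step 2: G = H - T*S = -8.187e-19 - 2.113e-19
Step 3: G = -1.03e-18 J

-1.03e-18


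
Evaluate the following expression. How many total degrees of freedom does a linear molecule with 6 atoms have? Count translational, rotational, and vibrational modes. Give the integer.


Step 1: Translational DOF = 3
Step 2: Rotational DOF (linear) = 2
Step 3: Vibrational DOF = 3*6 - 5 = 13
Step 4: Total = 3 + 2 + 13 = 18

18


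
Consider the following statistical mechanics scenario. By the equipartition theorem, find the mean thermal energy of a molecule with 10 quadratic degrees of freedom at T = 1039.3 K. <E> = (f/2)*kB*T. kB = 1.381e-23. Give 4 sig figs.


Step 1: f/2 = 10/2 = 5
Step 2: kB*T = 1.381e-23 * 1039.3 = 1.435e-20
Step 3: <E> = 5 * 1.435e-20 = 7.176e-20 J

7.176e-20


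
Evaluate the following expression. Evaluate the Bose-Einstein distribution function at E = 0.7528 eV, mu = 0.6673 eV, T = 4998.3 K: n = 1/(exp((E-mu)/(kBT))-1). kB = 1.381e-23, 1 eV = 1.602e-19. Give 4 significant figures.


Step 1: (E - mu) = 0.0855 eV
Step 2: x = (E-mu)*eV/(kB*T) = 0.0855*1.602e-19/(1.381e-23*4998.3) = 0.1984
Step 3: exp(x) = 1.219
Step 4: n = 1/(exp(x)-1) = 4.556

4.556


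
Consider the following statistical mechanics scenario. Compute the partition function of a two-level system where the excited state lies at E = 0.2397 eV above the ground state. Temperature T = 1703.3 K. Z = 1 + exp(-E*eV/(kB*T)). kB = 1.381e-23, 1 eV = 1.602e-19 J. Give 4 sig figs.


Step 1: Compute beta*E = E*eV/(kB*T) = 0.2397*1.602e-19/(1.381e-23*1703.3) = 1.632
Step 2: exp(-beta*E) = exp(-1.632) = 0.1954
Step 3: Z = 1 + 0.1954 = 1.195

1.195


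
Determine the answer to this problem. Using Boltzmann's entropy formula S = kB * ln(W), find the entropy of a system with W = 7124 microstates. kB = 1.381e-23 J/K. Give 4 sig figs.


Step 1: ln(W) = ln(7124) = 8.871
Step 2: S = kB * ln(W) = 1.381e-23 * 8.871
Step 3: S = 1.225e-22 J/K

1.225e-22


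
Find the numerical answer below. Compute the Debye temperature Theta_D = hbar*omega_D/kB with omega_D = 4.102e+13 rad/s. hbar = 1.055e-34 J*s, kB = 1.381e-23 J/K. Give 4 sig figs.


Step 1: hbar*omega_D = 1.055e-34 * 4.102e+13 = 4.328e-21 J
Step 2: Theta_D = 4.328e-21 / 1.381e-23
Step 3: Theta_D = 313.4 K

313.4


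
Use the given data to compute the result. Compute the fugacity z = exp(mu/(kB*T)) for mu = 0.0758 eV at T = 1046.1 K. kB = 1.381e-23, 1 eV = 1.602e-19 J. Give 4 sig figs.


Step 1: Convert mu to Joules: 0.0758*1.602e-19 = 1.214e-20 J
Step 2: kB*T = 1.381e-23*1046.1 = 1.445e-20 J
Step 3: mu/(kB*T) = 0.8406
Step 4: z = exp(0.8406) = 2.318

2.318


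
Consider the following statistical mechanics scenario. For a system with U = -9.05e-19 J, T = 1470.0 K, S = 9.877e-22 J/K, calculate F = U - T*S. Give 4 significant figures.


Step 1: T*S = 1470.0 * 9.877e-22 = 1.452e-18 J
Step 2: F = U - T*S = -9.05e-19 - 1.452e-18
Step 3: F = -2.357e-18 J

-2.357e-18


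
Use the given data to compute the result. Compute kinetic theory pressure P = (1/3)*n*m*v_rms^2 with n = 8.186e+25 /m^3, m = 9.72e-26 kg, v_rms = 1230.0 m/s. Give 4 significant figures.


Step 1: v_rms^2 = 1230.0^2 = 1.513e+06
Step 2: n*m = 8.186e+25*9.72e-26 = 7.957
Step 3: P = (1/3)*7.957*1.513e+06 = 4.013e+06 Pa

4.013e+06


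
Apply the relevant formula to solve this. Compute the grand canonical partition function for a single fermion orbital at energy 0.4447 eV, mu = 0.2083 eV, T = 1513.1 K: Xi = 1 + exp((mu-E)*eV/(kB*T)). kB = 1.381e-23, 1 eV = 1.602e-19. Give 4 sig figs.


Step 1: (mu - E) = 0.2083 - 0.4447 = -0.2364 eV
Step 2: x = (mu-E)*eV/(kB*T) = -0.2364*1.602e-19/(1.381e-23*1513.1) = -1.812
Step 3: exp(x) = 0.1633
Step 4: Xi = 1 + 0.1633 = 1.163

1.163


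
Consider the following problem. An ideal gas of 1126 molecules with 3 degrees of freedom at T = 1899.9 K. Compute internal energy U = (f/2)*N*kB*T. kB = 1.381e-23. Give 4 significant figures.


Step 1: f/2 = 3/2 = 1.5
Step 2: N*kB*T = 1126*1.381e-23*1899.9 = 2.954e-17
Step 3: U = 1.5 * 2.954e-17 = 4.432e-17 J

4.432e-17


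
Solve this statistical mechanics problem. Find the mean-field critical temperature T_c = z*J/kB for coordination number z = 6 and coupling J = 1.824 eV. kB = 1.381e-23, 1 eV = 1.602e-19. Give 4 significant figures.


Step 1: z*J = 6*1.824 = 10.94 eV
Step 2: Convert to Joules: 10.94*1.602e-19 = 1.753e-18 J
Step 3: T_c = 1.753e-18 / 1.381e-23 = 1.27e+05 K

1.27e+05


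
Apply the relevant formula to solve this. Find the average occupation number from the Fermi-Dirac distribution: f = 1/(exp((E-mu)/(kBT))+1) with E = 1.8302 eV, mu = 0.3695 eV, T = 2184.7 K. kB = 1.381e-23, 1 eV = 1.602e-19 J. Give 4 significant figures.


Step 1: (E - mu) = 1.8302 - 0.3695 = 1.461 eV
Step 2: Convert: (E-mu)*eV = 2.34e-19 J
Step 3: x = (E-mu)*eV/(kB*T) = 7.756
Step 4: f = 1/(exp(7.756)+1) = 0.000428

0.000428


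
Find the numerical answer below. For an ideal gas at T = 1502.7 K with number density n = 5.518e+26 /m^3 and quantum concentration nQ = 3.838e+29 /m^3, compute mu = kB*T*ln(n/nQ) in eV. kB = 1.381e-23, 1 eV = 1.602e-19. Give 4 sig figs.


Step 1: n/nQ = 5.518e+26/3.838e+29 = 0.001438
Step 2: ln(n/nQ) = -6.545
Step 3: mu = kB*T*ln(n/nQ) = 2.075e-20*-6.545 = -1.358e-19 J
Step 4: Convert to eV: -1.358e-19/1.602e-19 = -0.8478 eV

-0.8478


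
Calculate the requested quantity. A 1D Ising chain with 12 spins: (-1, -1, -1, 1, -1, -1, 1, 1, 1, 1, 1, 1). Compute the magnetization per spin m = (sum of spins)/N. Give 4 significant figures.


Step 1: Count up spins (+1): 7, down spins (-1): 5
Step 2: Total magnetization M = 7 - 5 = 2
Step 3: m = M/N = 2/12 = 0.1667

0.1667


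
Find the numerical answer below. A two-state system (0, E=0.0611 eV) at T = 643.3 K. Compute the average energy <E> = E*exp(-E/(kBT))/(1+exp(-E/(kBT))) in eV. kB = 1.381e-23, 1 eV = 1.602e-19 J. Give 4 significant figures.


Step 1: beta*E = 0.0611*1.602e-19/(1.381e-23*643.3) = 1.102
Step 2: exp(-beta*E) = 0.3323
Step 3: <E> = 0.0611*0.3323/(1+0.3323) = 0.01524 eV

0.01524


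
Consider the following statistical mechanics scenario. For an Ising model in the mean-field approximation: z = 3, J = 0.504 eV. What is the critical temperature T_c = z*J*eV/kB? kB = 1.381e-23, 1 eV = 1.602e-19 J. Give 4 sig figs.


Step 1: z*J = 3*0.504 = 1.512 eV
Step 2: Convert to Joules: 1.512*1.602e-19 = 2.422e-19 J
Step 3: T_c = 2.422e-19 / 1.381e-23 = 1.754e+04 K

1.754e+04


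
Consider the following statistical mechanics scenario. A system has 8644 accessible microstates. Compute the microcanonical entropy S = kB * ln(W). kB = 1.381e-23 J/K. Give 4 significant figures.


Step 1: ln(W) = ln(8644) = 9.065
Step 2: S = kB * ln(W) = 1.381e-23 * 9.065
Step 3: S = 1.252e-22 J/K

1.252e-22


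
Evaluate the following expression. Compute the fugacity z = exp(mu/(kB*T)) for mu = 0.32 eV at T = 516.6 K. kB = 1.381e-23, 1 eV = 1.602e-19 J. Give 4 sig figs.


Step 1: Convert mu to Joules: 0.32*1.602e-19 = 5.126e-20 J
Step 2: kB*T = 1.381e-23*516.6 = 7.134e-21 J
Step 3: mu/(kB*T) = 7.186
Step 4: z = exp(7.186) = 1320

1320


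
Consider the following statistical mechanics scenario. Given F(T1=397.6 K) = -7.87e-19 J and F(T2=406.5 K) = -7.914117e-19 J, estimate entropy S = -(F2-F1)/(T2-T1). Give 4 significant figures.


Step 1: dF = F2 - F1 = -7.914117e-19 - (-7.87e-19) = -4.4117e-21 J
Step 2: dT = T2 - T1 = 406.5 - 397.6 = 8.9 K
Step 3: S = -dF/dT = -(-4.4117e-21)/8.9 = 4.957e-22 J/K

4.957e-22


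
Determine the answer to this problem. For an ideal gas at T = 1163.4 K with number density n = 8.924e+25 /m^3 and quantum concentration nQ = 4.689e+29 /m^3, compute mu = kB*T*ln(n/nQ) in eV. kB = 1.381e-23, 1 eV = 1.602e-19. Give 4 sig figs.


Step 1: n/nQ = 8.924e+25/4.689e+29 = 0.0001903
Step 2: ln(n/nQ) = -8.567
Step 3: mu = kB*T*ln(n/nQ) = 1.607e-20*-8.567 = -1.376e-19 J
Step 4: Convert to eV: -1.376e-19/1.602e-19 = -0.8592 eV

-0.8592


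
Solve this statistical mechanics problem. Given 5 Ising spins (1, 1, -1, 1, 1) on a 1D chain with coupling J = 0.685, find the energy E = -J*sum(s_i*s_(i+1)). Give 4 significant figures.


Step 1: Nearest-neighbor products: 1, -1, -1, 1
Step 2: Sum of products = 0
Step 3: E = -0.685 * 0 = 0

0


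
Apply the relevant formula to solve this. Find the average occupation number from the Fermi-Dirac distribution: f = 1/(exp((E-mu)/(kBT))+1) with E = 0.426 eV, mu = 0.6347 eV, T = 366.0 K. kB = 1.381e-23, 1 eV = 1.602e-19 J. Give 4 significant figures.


Step 1: (E - mu) = 0.426 - 0.6347 = -0.2087 eV
Step 2: Convert: (E-mu)*eV = -3.343e-20 J
Step 3: x = (E-mu)*eV/(kB*T) = -6.615
Step 4: f = 1/(exp(-6.615)+1) = 0.9987

0.9987


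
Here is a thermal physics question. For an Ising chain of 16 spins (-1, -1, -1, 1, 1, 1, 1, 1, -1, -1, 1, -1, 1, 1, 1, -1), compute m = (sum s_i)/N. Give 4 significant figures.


Step 1: Count up spins (+1): 9, down spins (-1): 7
Step 2: Total magnetization M = 9 - 7 = 2
Step 3: m = M/N = 2/16 = 0.125

0.125


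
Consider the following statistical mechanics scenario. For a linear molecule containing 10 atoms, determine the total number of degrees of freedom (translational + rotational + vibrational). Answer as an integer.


Step 1: Translational DOF = 3
Step 2: Rotational DOF (linear) = 2
Step 3: Vibrational DOF = 3*10 - 5 = 25
Step 4: Total = 3 + 2 + 25 = 30

30


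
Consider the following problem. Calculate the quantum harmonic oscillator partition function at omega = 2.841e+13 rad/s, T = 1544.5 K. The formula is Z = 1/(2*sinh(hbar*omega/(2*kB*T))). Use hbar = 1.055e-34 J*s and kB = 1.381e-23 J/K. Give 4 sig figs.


Step 1: Compute x = hbar*omega/(kB*T) = 1.055e-34*2.841e+13/(1.381e-23*1544.5) = 0.1405
Step 2: x/2 = 0.07026
Step 3: sinh(x/2) = 0.07032
Step 4: Z = 1/(2*0.07032) = 7.111

7.111


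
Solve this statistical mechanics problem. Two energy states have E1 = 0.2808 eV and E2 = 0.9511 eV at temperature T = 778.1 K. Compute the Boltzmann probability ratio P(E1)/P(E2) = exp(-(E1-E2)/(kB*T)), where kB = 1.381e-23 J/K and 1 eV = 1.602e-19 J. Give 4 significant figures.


Step 1: Compute energy difference dE = E1 - E2 = 0.2808 - 0.9511 = -0.6703 eV
Step 2: Convert to Joules: dE_J = -0.6703 * 1.602e-19 = -1.074e-19 J
Step 3: Compute exponent = -dE_J / (kB * T) = -(-1.074e-19) / (1.381e-23 * 778.1) = 9.993
Step 4: P(E1)/P(E2) = exp(9.993) = 2.188e+04

2.188e+04


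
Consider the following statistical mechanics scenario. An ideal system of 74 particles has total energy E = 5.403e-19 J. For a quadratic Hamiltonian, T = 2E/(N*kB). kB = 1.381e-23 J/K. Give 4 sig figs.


Step 1: Numerator = 2*E = 2*5.403e-19 = 1.081e-18 J
Step 2: Denominator = N*kB = 74*1.381e-23 = 1.022e-21
Step 3: T = 1.081e-18 / 1.022e-21 = 1057 K

1057


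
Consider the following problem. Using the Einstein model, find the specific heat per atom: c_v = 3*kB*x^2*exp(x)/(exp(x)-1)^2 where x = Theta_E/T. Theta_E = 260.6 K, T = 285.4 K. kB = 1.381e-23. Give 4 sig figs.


Step 1: x = Theta_E/T = 260.6/285.4 = 0.9131
Step 2: x^2 = 0.8338
Step 3: exp(x) = 2.492
Step 4: c_v = 3*1.381e-23*0.8338*2.492/(2.492-1)^2 = 3.867e-23

3.867e-23


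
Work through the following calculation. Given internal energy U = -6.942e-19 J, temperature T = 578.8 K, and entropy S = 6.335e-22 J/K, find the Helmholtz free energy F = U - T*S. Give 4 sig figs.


Step 1: T*S = 578.8 * 6.335e-22 = 3.667e-19 J
Step 2: F = U - T*S = -6.942e-19 - 3.667e-19
Step 3: F = -1.061e-18 J

-1.061e-18


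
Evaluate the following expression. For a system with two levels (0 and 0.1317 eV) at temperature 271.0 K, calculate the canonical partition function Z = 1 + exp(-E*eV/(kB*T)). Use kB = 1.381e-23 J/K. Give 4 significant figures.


Step 1: Compute beta*E = E*eV/(kB*T) = 0.1317*1.602e-19/(1.381e-23*271.0) = 5.637
Step 2: exp(-beta*E) = exp(-5.637) = 0.003562
Step 3: Z = 1 + 0.003562 = 1.004

1.004


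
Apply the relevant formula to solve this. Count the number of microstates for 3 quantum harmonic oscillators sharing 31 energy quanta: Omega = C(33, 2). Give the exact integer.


Step 1: Use binomial coefficient C(33, 2)
Step 2: Numerator = 33! / 31!
Step 3: Denominator = 2!
Step 4: Omega = 528

528


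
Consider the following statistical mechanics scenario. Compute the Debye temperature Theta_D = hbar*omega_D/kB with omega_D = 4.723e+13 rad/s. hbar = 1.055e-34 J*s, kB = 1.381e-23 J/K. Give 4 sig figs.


Step 1: hbar*omega_D = 1.055e-34 * 4.723e+13 = 4.983e-21 J
Step 2: Theta_D = 4.983e-21 / 1.381e-23
Step 3: Theta_D = 360.8 K

360.8


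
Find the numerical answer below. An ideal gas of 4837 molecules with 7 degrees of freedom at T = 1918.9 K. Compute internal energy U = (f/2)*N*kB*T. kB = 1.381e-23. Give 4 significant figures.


Step 1: f/2 = 7/2 = 3.5
Step 2: N*kB*T = 4837*1.381e-23*1918.9 = 1.282e-16
Step 3: U = 3.5 * 1.282e-16 = 4.486e-16 J

4.486e-16


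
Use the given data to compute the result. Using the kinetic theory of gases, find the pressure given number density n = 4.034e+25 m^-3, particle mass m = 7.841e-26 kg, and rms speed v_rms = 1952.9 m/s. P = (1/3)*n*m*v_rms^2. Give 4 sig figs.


Step 1: v_rms^2 = 1952.9^2 = 3.814e+06
Step 2: n*m = 4.034e+25*7.841e-26 = 3.163
Step 3: P = (1/3)*3.163*3.814e+06 = 4.021e+06 Pa

4.021e+06


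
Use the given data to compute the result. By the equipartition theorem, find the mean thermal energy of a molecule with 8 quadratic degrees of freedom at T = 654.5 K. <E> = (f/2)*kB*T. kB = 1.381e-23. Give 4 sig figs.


Step 1: f/2 = 8/2 = 4
Step 2: kB*T = 1.381e-23 * 654.5 = 9.039e-21
Step 3: <E> = 4 * 9.039e-21 = 3.615e-20 J

3.615e-20


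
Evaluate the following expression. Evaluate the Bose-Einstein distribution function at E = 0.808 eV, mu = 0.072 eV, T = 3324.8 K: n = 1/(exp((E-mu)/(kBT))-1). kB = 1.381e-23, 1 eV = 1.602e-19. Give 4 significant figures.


Step 1: (E - mu) = 0.736 eV
Step 2: x = (E-mu)*eV/(kB*T) = 0.736*1.602e-19/(1.381e-23*3324.8) = 2.568
Step 3: exp(x) = 13.04
Step 4: n = 1/(exp(x)-1) = 0.08307

0.08307


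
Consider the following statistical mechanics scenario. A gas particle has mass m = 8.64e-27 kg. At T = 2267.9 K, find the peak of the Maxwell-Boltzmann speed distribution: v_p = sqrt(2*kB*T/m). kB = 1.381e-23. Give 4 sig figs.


Step 1: Numerator = 2*kB*T = 2*1.381e-23*2267.9 = 6.264e-20
Step 2: Ratio = 6.264e-20 / 8.64e-27 = 7.25e+06
Step 3: v_p = sqrt(7.25e+06) = 2693 m/s

2693


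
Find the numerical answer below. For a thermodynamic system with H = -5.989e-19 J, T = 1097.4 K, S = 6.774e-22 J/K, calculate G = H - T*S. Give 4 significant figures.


Step 1: T*S = 1097.4 * 6.774e-22 = 7.434e-19 J
Step 2: G = H - T*S = -5.989e-19 - 7.434e-19
Step 3: G = -1.342e-18 J

-1.342e-18


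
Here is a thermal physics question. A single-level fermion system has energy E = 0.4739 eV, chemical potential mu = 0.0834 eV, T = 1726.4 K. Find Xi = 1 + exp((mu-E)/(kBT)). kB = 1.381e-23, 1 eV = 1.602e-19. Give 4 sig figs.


Step 1: (mu - E) = 0.0834 - 0.4739 = -0.3905 eV
Step 2: x = (mu-E)*eV/(kB*T) = -0.3905*1.602e-19/(1.381e-23*1726.4) = -2.624
Step 3: exp(x) = 0.07252
Step 4: Xi = 1 + 0.07252 = 1.073

1.073


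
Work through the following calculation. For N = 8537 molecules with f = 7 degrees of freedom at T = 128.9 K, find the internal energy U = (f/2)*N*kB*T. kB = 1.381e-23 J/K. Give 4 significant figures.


Step 1: f/2 = 7/2 = 3.5
Step 2: N*kB*T = 8537*1.381e-23*128.9 = 1.52e-17
Step 3: U = 3.5 * 1.52e-17 = 5.319e-17 J

5.319e-17


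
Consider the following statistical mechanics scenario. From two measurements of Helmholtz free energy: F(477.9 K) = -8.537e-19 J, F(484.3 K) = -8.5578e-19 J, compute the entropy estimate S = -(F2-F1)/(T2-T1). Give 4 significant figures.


Step 1: dF = F2 - F1 = -8.5578e-19 - (-8.537e-19) = -2.08e-21 J
Step 2: dT = T2 - T1 = 484.3 - 477.9 = 6.4 K
Step 3: S = -dF/dT = -(-2.08e-21)/6.4 = 3.25e-22 J/K

3.25e-22


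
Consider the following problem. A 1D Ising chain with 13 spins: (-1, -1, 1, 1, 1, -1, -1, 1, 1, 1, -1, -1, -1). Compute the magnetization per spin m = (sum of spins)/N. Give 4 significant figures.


Step 1: Count up spins (+1): 6, down spins (-1): 7
Step 2: Total magnetization M = 6 - 7 = -1
Step 3: m = M/N = -1/13 = -0.07692

-0.07692


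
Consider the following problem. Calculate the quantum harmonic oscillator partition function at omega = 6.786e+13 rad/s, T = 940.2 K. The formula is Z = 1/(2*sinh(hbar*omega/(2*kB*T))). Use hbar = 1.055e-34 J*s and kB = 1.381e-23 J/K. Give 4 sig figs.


Step 1: Compute x = hbar*omega/(kB*T) = 1.055e-34*6.786e+13/(1.381e-23*940.2) = 0.5514
Step 2: x/2 = 0.2757
Step 3: sinh(x/2) = 0.2792
Step 4: Z = 1/(2*0.2792) = 1.791

1.791
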